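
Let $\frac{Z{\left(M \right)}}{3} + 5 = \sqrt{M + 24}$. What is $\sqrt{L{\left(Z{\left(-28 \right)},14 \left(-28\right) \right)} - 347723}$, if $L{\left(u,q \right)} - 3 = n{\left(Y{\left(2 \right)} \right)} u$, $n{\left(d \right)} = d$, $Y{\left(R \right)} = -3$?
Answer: $\sqrt{-347675 - 18 i} \approx 0.02 - 589.64 i$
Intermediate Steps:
$Z{\left(M \right)} = -15 + 3 \sqrt{24 + M}$ ($Z{\left(M \right)} = -15 + 3 \sqrt{M + 24} = -15 + 3 \sqrt{24 + M}$)
$L{\left(u,q \right)} = 3 - 3 u$
$\sqrt{L{\left(Z{\left(-28 \right)},14 \left(-28\right) \right)} - 347723} = \sqrt{\left(3 - 3 \left(-15 + 3 \sqrt{24 - 28}\right)\right) - 347723} = \sqrt{\left(3 - 3 \left(-15 + 3 \sqrt{-4}\right)\right) - 347723} = \sqrt{\left(3 - 3 \left(-15 + 3 \cdot 2 i\right)\right) - 347723} = \sqrt{\left(3 - 3 \left(-15 + 6 i\right)\right) - 347723} = \sqrt{\left(3 + \left(45 - 18 i\right)\right) - 347723} = \sqrt{\left(48 - 18 i\right) - 347723} = \sqrt{-347675 - 18 i}$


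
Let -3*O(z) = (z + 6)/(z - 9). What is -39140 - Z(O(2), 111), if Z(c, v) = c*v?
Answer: -274276/7 ≈ -39182.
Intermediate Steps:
O(z) = -(6 + z)/(3*(-9 + z)) (O(z) = -(z + 6)/(3*(z - 9)) = -(6 + z)/(3*(-9 + z)))
-39140 - Z(O(2), 111) = -39140 - (-6 - 1*2)/(3*(-9 + 2))*111 = -39140 - (⅓)*(-6 - 2)/(-7)*111 = -39140 - (⅓)*(-⅐)*(-8)*111 = -39140 - 8*111/21 = -39140 - 1*296/7 = -39140 - 296/7 = -274276/7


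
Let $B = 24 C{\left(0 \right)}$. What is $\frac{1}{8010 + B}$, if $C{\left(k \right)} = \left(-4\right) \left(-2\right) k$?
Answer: $\frac{1}{8010} \approx 0.00012484$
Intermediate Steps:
$C{\left(k \right)} = 8 k$
$B = 0$ ($B = 24 \cdot 8 \cdot 0 = 24 \cdot 0 = 0$)
$\frac{1}{8010 + B} = \frac{1}{8010 + 0} = \frac{1}{8010}$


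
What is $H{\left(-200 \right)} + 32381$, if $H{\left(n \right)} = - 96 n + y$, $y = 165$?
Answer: $51746$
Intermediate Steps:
$H{\left(n \right)} = 165 - 96 n$ ($H{\left(n \right)} = - 96 n + 165 = 165 - 96 n$)
$H{\left(-200 \right)} + 32381 = \left(165 - -19200\right) + 32381 = \left(165 + 19200\right) + 32381 = 19365 + 32381 = 51746$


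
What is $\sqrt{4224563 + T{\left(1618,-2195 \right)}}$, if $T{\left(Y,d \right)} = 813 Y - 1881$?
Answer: $2 \sqrt{1384529} \approx 2353.3$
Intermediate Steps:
$T{\left(Y,d \right)} = -1881 + 813 Y$
$\sqrt{4224563 + T{\left(1618,-2195 \right)}} = \sqrt{4224563 + \left(-1881 + 813 \cdot 1618\right)} = \sqrt{4224563 + \left(-1881 + 1315434\right)} = \sqrt{4224563 + 1313553} = \sqrt{5538116} = 2 \sqrt{1384529}$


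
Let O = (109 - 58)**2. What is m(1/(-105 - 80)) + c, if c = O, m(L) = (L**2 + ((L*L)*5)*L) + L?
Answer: 3293704516/1266325 ≈ 2601.0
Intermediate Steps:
O = 2601 (O = 51**2 = 2601)
m(L) = L + L**2 + 5*L**3 (m(L) = (L**2 + (L**2*5)*L) + L = (L**2 + (5*L**2)*L) + L = (L**2 + 5*L**3) + L = L + L**2 + 5*L**3)
c = 2601
m(1/(-105 - 80)) + c = (1 + 1/(-105 - 80) + 5*(1/(-105 - 80))**2)/(-105 - 80) + 2601 = (1 + 1/(-185) + 5*(1/(-185))**2)/(-185) + 2601 = -(1 - 1/185 + 5*(-1/185)**2)/185 + 2601 = -(1 - 1/185 + 5*(1/34225))/185 + 2601 = -(1 - 1/185 + 1/6845)/185 + 2601 = -1/185*6809/6845 + 2601 = -6809/1266325 + 2601 = 3293704516/1266325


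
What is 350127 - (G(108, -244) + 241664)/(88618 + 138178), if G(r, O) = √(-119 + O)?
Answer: 336471023/961 - 11*I*√3/226796 ≈ 3.5013e+5 - 8.4008e-5*I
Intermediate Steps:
350127 - (G(108, -244) + 241664)/(88618 + 138178) = 350127 - (√(-119 - 244) + 241664)/(88618 + 138178) = 350127 - (√(-363) + 241664)/226796 = 350127 - (11*I*√3 + 241664)/226796 = 350127 - (241664 + 11*I*√3)/226796 = 350127 - (1024/961 + 11*I*√3/226796) = 350127 + (-1024/961 - 11*I*√3/226796) = 336471023/961 - 11*I*√3/226796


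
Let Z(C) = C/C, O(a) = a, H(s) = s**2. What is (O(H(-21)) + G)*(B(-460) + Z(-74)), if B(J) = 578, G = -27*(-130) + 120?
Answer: 2357109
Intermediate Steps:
G = 3630 (G = 3510 + 120 = 3630)
Z(C) = 1
(O(H(-21)) + G)*(B(-460) + Z(-74)) = ((-21)**2 + 3630)*(578 + 1) = (441 + 3630)*579 = 4071*579 = 2357109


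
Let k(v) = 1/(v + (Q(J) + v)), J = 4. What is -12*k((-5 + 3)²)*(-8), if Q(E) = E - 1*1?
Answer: 96/11 ≈ 8.7273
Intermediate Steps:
Q(E) = -1 + E (Q(E) = E - 1 = -1 + E)
k(v) = 1/(3 + 2*v) (k(v) = 1/(v + ((-1 + 4) + v)) = 1/(v + (3 + v)) = 1/(3 + 2*v))
-12*k((-5 + 3)²)*(-8) = -12/(3 + 2*(-5 + 3)²)*(-8) = -12/(3 + 2*(-2)²)*(-8) = -12/(3 + 2*4)*(-8) = -12/(3 + 8)*(-8) = -12/11*(-8) = 96/11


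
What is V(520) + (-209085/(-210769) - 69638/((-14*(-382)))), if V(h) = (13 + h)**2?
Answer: 160104731302713/563596306 ≈ 2.8408e+5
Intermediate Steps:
V(520) + (-209085/(-210769) - 69638/((-14*(-382)))) = (13 + 520)**2 + (-209085/(-210769) - 69638/((-14*(-382)))) = 533**2 + (-209085*(-1/210769) - 69638/5348) = 284089 + (209085/210769 - 69638*1/5348) = 284089 + (209085/210769 - 34819/2674) = 284089 - 6779672521/563596306 = 160104731302713/563596306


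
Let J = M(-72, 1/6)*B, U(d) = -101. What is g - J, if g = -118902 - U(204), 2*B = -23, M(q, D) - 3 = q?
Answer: -239189/2 ≈ -1.1959e+5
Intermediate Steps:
M(q, D) = 3 + q
B = -23/2 (B = (½)*(-23) = -23/2 ≈ -11.500)
J = 1587/2 (J = (3 - 72)*(-23/2) = -69*(-23/2) = 1587/2 ≈ 793.50)
g = -118801 (g = -118902 - 1*(-101) = -118902 + 101 = -118801)
g - J = -118801 - 1*1587/2 = -118801 - 1587/2 = -239189/2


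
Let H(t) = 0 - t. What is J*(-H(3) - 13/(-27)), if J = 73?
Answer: 6862/27 ≈ 254.15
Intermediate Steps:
H(t) = -t
J*(-H(3) - 13/(-27)) = 73*(-(-1)*3 - 13/(-27)) = 73*(-1*(-3) - 13*(-1/27)) = 73*(3 + 13/27) = 73*(94/27) = 6862/27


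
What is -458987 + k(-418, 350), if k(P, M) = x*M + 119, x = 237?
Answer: -375918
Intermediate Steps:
k(P, M) = 119 + 237*M (k(P, M) = 237*M + 119 = 119 + 237*M)
-458987 + k(-418, 350) = -458987 + (119 + 237*350) = -458987 + (119 + 82950) = -458987 + 83069 = -375918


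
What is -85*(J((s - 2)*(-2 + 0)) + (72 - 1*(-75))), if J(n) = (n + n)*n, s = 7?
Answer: -29495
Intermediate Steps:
J(n) = 2*n² (J(n) = (2*n)*n = 2*n²)
-85*(J((s - 2)*(-2 + 0)) + (72 - 1*(-75))) = -85*(2*((7 - 2)*(-2 + 0))² + (72 - 1*(-75))) = -85*(2*(5*(-2))² + (72 + 75)) = -85*(2*(-10)² + 147) = -85*(2*100 + 147) = -85*(200 + 147) = -85*347 = -29495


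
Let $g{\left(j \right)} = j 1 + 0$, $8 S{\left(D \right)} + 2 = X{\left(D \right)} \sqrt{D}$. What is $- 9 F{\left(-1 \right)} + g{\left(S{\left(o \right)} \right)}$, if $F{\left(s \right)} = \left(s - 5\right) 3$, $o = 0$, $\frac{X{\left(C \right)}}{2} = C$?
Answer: $\frac{647}{4} \approx 161.75$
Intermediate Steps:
$X{\left(C \right)} = 2 C$
$F{\left(s \right)} = -15 + 3 s$ ($F{\left(s \right)} = \left(-5 + s\right) 3 = -15 + 3 s$)
$S{\left(D \right)} = - \frac{1}{4} + \frac{D^{\frac{3}{2}}}{4}$ ($S{\left(D \right)} = - \frac{1}{4} + \frac{2 D \sqrt{D}}{8} = - \frac{1}{4} + \frac{2 D^{\frac{3}{2}}}{8} = - \frac{1}{4} + \frac{D^{\frac{3}{2}}}{4}$)
$g{\left(j \right)} = j$ ($g{\left(j \right)} = j + 0 = j$)
$- 9 F{\left(-1 \right)} + g{\left(S{\left(o \right)} \right)} = - 9 \left(-15 + 3 \left(-1\right)\right) - \left(\frac{1}{4} - \frac{0^{\frac{3}{2}}}{4}\right) = - 9 \left(-15 - 3\right) + \left(- \frac{1}{4} + \frac{1}{4} \cdot 0\right) = \left(-9\right) \left(-18\right) + \left(- \frac{1}{4} + 0\right) = 162 - \frac{1}{4} = \frac{647}{4}$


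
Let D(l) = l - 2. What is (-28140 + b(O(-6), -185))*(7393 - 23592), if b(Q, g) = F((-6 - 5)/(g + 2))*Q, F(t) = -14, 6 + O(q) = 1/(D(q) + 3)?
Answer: 2272168934/5 ≈ 4.5443e+8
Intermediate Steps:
D(l) = -2 + l
O(q) = -6 + 1/(1 + q) (O(q) = -6 + 1/((-2 + q) + 3) = -6 + 1/(1 + q))
b(Q, g) = -14*Q
(-28140 + b(O(-6), -185))*(7393 - 23592) = (-28140 - 14*(-5 - 6*(-6))/(1 - 6))*(7393 - 23592) = (-28140 - 14*(-5 + 36)/(-5))*(-16199) = (-28140 - (-14)*31/5)*(-16199) = (-28140 - 14*(-31/5))*(-16199) = (-28140 + 434/5)*(-16199) = -140266/5*(-16199) = 2272168934/5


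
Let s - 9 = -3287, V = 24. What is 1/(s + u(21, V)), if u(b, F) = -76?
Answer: -1/3354 ≈ -0.00029815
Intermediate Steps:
s = -3278 (s = 9 - 3287 = -3278)
1/(s + u(21, V)) = 1/(-3278 - 76) = 1/(-3354) = -1/3354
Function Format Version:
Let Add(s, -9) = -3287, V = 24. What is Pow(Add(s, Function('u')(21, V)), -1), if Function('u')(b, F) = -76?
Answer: Rational(-1, 3354) ≈ -0.00029815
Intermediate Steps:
s = -3278 (s = Add(9, -3287) = -3278)
Pow(Add(s, Function('u')(21, V)), -1) = Pow(Add(-3278, -76), -1) = Pow(-3354, -1) = Rational(-1, 3354)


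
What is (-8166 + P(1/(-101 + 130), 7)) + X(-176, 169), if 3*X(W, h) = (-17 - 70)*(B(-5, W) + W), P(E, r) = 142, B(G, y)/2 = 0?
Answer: -2920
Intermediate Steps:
B(G, y) = 0 (B(G, y) = 2*0 = 0)
X(W, h) = -29*W (X(W, h) = ((-17 - 70)*(0 + W))/3 = (-87*W)/3 = -29*W)
(-8166 + P(1/(-101 + 130), 7)) + X(-176, 169) = (-8166 + 142) - 29*(-176) = -8024 + 5104 = -2920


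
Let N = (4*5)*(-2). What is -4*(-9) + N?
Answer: -4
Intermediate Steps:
N = -40 (N = 20*(-2) = -40)
-4*(-9) + N = -4*(-9) - 40 = 36 - 40 = -4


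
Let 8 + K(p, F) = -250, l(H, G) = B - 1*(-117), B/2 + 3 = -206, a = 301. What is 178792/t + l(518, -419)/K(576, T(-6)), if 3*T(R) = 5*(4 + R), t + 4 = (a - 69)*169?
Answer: 112265/19602 ≈ 5.7272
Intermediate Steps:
B = -418 (B = -6 + 2*(-206) = -6 - 412 = -418)
t = 39204 (t = -4 + (301 - 69)*169 = -4 + 232*169 = -4 + 39208 = 39204)
T(R) = 20/3 + 5*R/3 (T(R) = (5*(4 + R))/3 = (20 + 5*R)/3 = 20/3 + 5*R/3)
l(H, G) = -301 (l(H, G) = -418 - 1*(-117) = -418 + 117 = -301)
K(p, F) = -258 (K(p, F) = -8 - 250 = -258)
178792/t + l(518, -419)/K(576, T(-6)) = 178792/39204 - 301/(-258) = 178792*(1/39204) - 301*(-1/258) = 44698/9801 + 7/6 = 112265/19602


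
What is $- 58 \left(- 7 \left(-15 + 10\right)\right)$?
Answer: $-2030$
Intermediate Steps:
$- 58 \left(- 7 \left(-15 + 10\right)\right) = - 58 \left(\left(-7\right) \left(-5\right)\right) = \left(-58\right) 35 = -2030$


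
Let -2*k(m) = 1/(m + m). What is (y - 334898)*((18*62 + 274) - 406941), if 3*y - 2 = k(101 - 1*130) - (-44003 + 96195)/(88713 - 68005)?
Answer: 244689684350373785/1801596 ≈ 1.3582e+11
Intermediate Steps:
k(m) = -1/(4*m) (k(m) = -1/(2*(m + m)) = -1/(2*m)/2 = -1/(4*m))
y = -307327/1801596 (y = ⅔ + (-1/(4*(101 - 1*130)) - (-44003 + 96195)/(88713 - 68005))/3 = ⅔ + (-1/(4*(101 - 130)) - 52192/20708)/3 = ⅔ + (-¼/(-29) - 52192/20708)/3 = ⅔ + (-¼*(-1/29) - 1*13048/5177)/3 = ⅔ + (1/116 - 13048/5177)/3 = ⅔ + (⅓)*(-1508391/600532) = ⅔ - 502797/600532 = -307327/1801596 ≈ -0.17059)
(y - 334898)*((18*62 + 274) - 406941) = (-307327/1801596 - 334898)*((18*62 + 274) - 406941) = -603351204535*((1116 + 274) - 406941)/1801596 = -603351204535*(1390 - 406941)/1801596 = -603351204535/1801596*(-405551) = 244689684350373785/1801596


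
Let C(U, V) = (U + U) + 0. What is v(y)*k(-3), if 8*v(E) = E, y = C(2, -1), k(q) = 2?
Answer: 1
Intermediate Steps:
C(U, V) = 2*U (C(U, V) = 2*U + 0 = 2*U)
y = 4 (y = 2*2 = 4)
v(E) = E/8
v(y)*k(-3) = ((1/8)*4)*2 = (1/2)*2 = 1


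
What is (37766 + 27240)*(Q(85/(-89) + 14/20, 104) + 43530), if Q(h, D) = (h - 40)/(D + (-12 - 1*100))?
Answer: 10074936285781/3560 ≈ 2.8300e+9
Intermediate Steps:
Q(h, D) = (-40 + h)/(-112 + D) (Q(h, D) = (-40 + h)/(D + (-12 - 100)) = (-40 + h)/(D - 112) = (-40 + h)/(-112 + D))
(37766 + 27240)*(Q(85/(-89) + 14/20, 104) + 43530) = (37766 + 27240)*((-40 + (85/(-89) + 14/20))/(-112 + 104) + 43530) = 65006*((-40 + (85*(-1/89) + 14*(1/20)))/(-8) + 43530) = 65006*(-(-40 + (-85/89 + 7/10))/8 + 43530) = 65006*(-(-40 - 227/890)/8 + 43530) = 65006*(-1/8*(-35827/890) + 43530) = 65006*(35827/7120 + 43530) = 65006*(309969427/7120) = 10074936285781/3560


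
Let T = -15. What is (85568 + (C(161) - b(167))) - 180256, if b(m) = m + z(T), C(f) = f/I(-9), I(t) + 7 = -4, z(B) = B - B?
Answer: -1043566/11 ≈ -94870.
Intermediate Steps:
z(B) = 0
I(t) = -11 (I(t) = -7 - 4 = -11)
C(f) = -f/11 (C(f) = f/(-11) = f*(-1/11) = -f/11)
b(m) = m (b(m) = m + 0 = m)
(85568 + (C(161) - b(167))) - 180256 = (85568 + (-1/11*161 - 1*167)) - 180256 = (85568 + (-161/11 - 167)) - 180256 = (85568 - 1998/11) - 180256 = 939250/11 - 180256 = -1043566/11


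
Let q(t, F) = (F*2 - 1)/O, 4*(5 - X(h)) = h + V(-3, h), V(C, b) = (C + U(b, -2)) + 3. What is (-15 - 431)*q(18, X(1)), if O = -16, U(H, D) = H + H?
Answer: 3345/16 ≈ 209.06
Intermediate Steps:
U(H, D) = 2*H
V(C, b) = 3 + C + 2*b (V(C, b) = (C + 2*b) + 3 = 3 + C + 2*b)
X(h) = 5 - 3*h/4 (X(h) = 5 - (h + (3 - 3 + 2*h))/4 = 5 - (h + 2*h)/4 = 5 - 3*h/4)
q(t, F) = 1/16 - F/8 (q(t, F) = (F*2 - 1)/(-16) = (2*F - 1)*(-1/16) = (-1 + 2*F)*(-1/16) = 1/16 - F/8)
(-15 - 431)*q(18, X(1)) = (-15 - 431)*(1/16 - (5 - ¾*1)/8) = -446*(1/16 - (5 - ¾)/8) = -446*(1/16 - ⅛*17/4) = -446*(1/16 - 17/32) = -446*(-15/32) = 3345/16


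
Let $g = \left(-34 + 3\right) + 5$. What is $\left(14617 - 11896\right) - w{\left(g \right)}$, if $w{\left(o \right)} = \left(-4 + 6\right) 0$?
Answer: $2721$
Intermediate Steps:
$g = -26$ ($g = -31 + 5 = -26$)
$w{\left(o \right)} = 0$ ($w{\left(o \right)} = 2 \cdot 0 = 0$)
$\left(14617 - 11896\right) - w{\left(g \right)} = \left(14617 - 11896\right) - 0 = \left(14617 - 11896\right) + 0 = 2721 + 0 = 2721$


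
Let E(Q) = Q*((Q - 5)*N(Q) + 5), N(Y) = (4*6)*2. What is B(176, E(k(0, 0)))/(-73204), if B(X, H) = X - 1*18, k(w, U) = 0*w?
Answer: -79/36602 ≈ -0.0021584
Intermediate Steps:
N(Y) = 48 (N(Y) = 24*2 = 48)
k(w, U) = 0
E(Q) = Q*(-235 + 48*Q) (E(Q) = Q*((Q - 5)*48 + 5) = Q*((-5 + Q)*48 + 5) = Q*((-240 + 48*Q) + 5) = Q*(-235 + 48*Q))
B(X, H) = -18 + X (B(X, H) = X - 18 = -18 + X)
B(176, E(k(0, 0)))/(-73204) = (-18 + 176)/(-73204) = 158*(-1/73204) = -79/36602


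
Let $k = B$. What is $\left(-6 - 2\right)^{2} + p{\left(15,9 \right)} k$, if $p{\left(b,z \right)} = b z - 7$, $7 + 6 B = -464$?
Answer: $-9984$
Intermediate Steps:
$B = - \frac{157}{2}$ ($B = - \frac{7}{6} + \frac{1}{6} \left(-464\right) = - \frac{7}{6} - \frac{232}{3} = - \frac{157}{2} \approx -78.5$)
$p{\left(b,z \right)} = -7 + b z$
$k = - \frac{157}{2} \approx -78.5$
$\left(-6 - 2\right)^{2} + p{\left(15,9 \right)} k = \left(-6 - 2\right)^{2} + \left(-7 + 15 \cdot 9\right) \left(- \frac{157}{2}\right) = \left(-8\right)^{2} + \left(-7 + 135\right) \left(- \frac{157}{2}\right) = 64 + 128 \left(- \frac{157}{2}\right) = 64 - 10048 = -9984$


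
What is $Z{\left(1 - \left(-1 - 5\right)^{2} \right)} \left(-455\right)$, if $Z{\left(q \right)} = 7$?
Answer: $-3185$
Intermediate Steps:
$Z{\left(1 - \left(-1 - 5\right)^{2} \right)} \left(-455\right) = 7 \left(-455\right) = -3185$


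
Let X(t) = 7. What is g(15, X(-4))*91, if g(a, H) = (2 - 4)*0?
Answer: 0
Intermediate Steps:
g(a, H) = 0 (g(a, H) = -2*0 = 0)
g(15, X(-4))*91 = 0*91 = 0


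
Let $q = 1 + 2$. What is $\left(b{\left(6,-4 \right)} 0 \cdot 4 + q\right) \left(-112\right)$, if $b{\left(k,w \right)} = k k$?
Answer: $-336$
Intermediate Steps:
$q = 3$
$b{\left(k,w \right)} = k^{2}$
$\left(b{\left(6,-4 \right)} 0 \cdot 4 + q\right) \left(-112\right) = \left(6^{2} \cdot 0 \cdot 4 + 3\right) \left(-112\right) = \left(36 \cdot 0 + 3\right) \left(-112\right) = \left(0 + 3\right) \left(-112\right) = 3 \left(-112\right) = -336$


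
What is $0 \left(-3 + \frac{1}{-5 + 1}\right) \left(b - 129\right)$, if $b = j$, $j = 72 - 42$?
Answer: $0$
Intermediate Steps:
$j = 30$ ($j = 72 - 42 = 30$)
$b = 30$
$0 \left(-3 + \frac{1}{-5 + 1}\right) \left(b - 129\right) = 0 \left(-3 + \frac{1}{-5 + 1}\right) \left(30 - 129\right) = 0 \left(-3 + \frac{1}{-4}\right) \left(-99\right) = 0 \left(-3 - \frac{1}{4}\right) \left(-99\right) = 0 \left(- \frac{13}{4}\right) \left(-99\right) = 0 \left(-99\right) = 0$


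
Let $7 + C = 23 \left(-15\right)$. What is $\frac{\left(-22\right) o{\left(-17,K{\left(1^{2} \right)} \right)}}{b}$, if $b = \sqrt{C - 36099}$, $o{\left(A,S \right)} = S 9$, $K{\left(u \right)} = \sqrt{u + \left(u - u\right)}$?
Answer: $\frac{198 i \sqrt{36451}}{36451} \approx 1.0371 i$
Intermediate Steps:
$K{\left(u \right)} = \sqrt{u}$ ($K{\left(u \right)} = \sqrt{u + 0} = \sqrt{u}$)
$o{\left(A,S \right)} = 9 S$
$C = -352$ ($C = -7 + 23 \left(-15\right) = -7 - 345 = -352$)
$b = i \sqrt{36451}$ ($b = \sqrt{-352 - 36099} = \sqrt{-36451} = i \sqrt{36451} \approx 190.92 i$)
$\frac{\left(-22\right) o{\left(-17,K{\left(1^{2} \right)} \right)}}{b} = \frac{\left(-22\right) 9 \sqrt{1^{2}}}{i \sqrt{36451}} = - 22 \cdot 9 \sqrt{1} \left(- \frac{i \sqrt{36451}}{36451}\right) = - 22 \cdot 9 \cdot 1 \left(- \frac{i \sqrt{36451}}{36451}\right) = \left(-22\right) 9 \left(- \frac{i \sqrt{36451}}{36451}\right) = - 198 \left(- \frac{i \sqrt{36451}}{36451}\right) = \frac{198 i \sqrt{36451}}{36451}$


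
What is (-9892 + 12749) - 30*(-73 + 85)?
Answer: 2497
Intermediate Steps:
(-9892 + 12749) - 30*(-73 + 85) = 2857 - 30*12 = 2857 - 360 = 2497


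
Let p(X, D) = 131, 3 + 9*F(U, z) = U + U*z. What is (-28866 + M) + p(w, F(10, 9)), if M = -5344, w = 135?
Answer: -34079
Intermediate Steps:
F(U, z) = -1/3 + U/9 + U*z/9 (F(U, z) = -1/3 + (U + U*z)/9 = -1/3 + (U/9 + U*z/9) = -1/3 + U/9 + U*z/9)
(-28866 + M) + p(w, F(10, 9)) = (-28866 - 5344) + 131 = -34210 + 131 = -34079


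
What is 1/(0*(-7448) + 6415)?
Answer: 1/6415 ≈ 0.00015588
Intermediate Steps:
1/(0*(-7448) + 6415) = 1/(0 + 6415) = 1/6415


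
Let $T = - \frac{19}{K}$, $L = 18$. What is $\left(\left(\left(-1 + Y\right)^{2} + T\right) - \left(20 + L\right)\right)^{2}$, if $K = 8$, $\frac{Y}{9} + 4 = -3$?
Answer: $\frac{1052678025}{64} \approx 1.6448 \cdot 10^{7}$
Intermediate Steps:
$Y = -63$ ($Y = -36 + 9 \left(-3\right) = -36 - 27 = -63$)
$T = - \frac{19}{8} \approx -2.375$
$\left(\left(\left(-1 + Y\right)^{2} + T\right) - \left(20 + L\right)\right)^{2} = \left(\left(\left(-1 - 63\right)^{2} - \frac{19}{8}\right) - 38\right)^{2} = \left(\left(\left(-64\right)^{2} - \frac{19}{8}\right) - 38\right)^{2} = \left(\left(4096 - \frac{19}{8}\right) - 38\right)^{2} = \left(\frac{32749}{8} - 38\right)^{2} = \left(\frac{32445}{8}\right)^{2} = \frac{1052678025}{64}$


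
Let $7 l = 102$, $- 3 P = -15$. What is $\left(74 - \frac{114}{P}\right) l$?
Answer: $\frac{26112}{35} \approx 746.06$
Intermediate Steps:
$P = 5$ ($P = \left(- \frac{1}{3}\right) \left(-15\right) = 5$)
$l = \frac{102}{7}$ ($l = \frac{1}{7} \cdot 102 = \frac{102}{7} \approx 14.571$)
$\left(74 - \frac{114}{P}\right) l = \left(74 - \frac{114}{5}\right) \frac{102}{7} = \frac{256}{5} \cdot \frac{102}{7} = \frac{26112}{35}$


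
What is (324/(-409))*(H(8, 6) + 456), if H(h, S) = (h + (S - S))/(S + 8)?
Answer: -1035504/2863 ≈ -361.69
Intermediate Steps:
H(h, S) = h/(8 + S) (H(h, S) = (h + 0)/(8 + S) = h/(8 + S))
(324/(-409))*(H(8, 6) + 456) = (324/(-409))*(8/(8 + 6) + 456) = (324*(-1/409))*(8/14 + 456) = -324*(8*(1/14) + 456)/409 = -324*(4/7 + 456)/409 = -324/409*3196/7 = -1035504/2863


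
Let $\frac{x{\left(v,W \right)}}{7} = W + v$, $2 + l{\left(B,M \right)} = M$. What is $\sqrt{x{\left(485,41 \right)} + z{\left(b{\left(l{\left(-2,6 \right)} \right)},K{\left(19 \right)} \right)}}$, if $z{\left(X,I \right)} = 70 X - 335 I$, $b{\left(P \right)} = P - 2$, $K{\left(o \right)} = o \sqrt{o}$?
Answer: $\sqrt{3822 - 6365 \sqrt{19}} \approx 154.67 i$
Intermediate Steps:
$l{\left(B,M \right)} = -2 + M$
$x{\left(v,W \right)} = 7 W + 7 v$ ($x{\left(v,W \right)} = 7 \left(W + v\right) = 7 W + 7 v$)
$K{\left(o \right)} = o^{\frac{3}{2}}$
$b{\left(P \right)} = -2 + P$ ($b{\left(P \right)} = P - 2 = -2 + P$)
$z{\left(X,I \right)} = - 335 I + 70 X$
$\sqrt{x{\left(485,41 \right)} + z{\left(b{\left(l{\left(-2,6 \right)} \right)},K{\left(19 \right)} \right)}} = \sqrt{\left(7 \cdot 41 + 7 \cdot 485\right) - \left(- 70 \left(-2 + \left(-2 + 6\right)\right) + 6365 \sqrt{19}\right)} = \sqrt{\left(287 + 3395\right) - \left(- 70 \left(-2 + 4\right) + 335 \cdot 19 \sqrt{19}\right)} = \sqrt{3682 + \left(- 6365 \sqrt{19} + 70 \cdot 2\right)} = \sqrt{3682 + \left(- 6365 \sqrt{19} + 140\right)} = \sqrt{3682 + \left(140 - 6365 \sqrt{19}\right)} = \sqrt{3822 - 6365 \sqrt{19}}$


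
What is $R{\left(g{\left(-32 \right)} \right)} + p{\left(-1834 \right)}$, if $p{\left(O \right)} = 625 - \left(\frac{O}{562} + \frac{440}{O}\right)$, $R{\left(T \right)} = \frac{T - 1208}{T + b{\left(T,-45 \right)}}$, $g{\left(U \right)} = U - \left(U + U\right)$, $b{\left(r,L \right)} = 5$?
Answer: $\frac{5689152706}{9534049} \approx 596.72$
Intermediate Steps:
$g{\left(U \right)} = - U$ ($g{\left(U \right)} = U - 2 U = - U$)
$R{\left(T \right)} = \frac{-1208 + T}{5 + T}$ ($R{\left(T \right)} = \frac{T - 1208}{T + 5} = \frac{-1208 + T}{5 + T}$)
$p{\left(O \right)} = 625 - \frac{440}{O} - \frac{O}{562}$ ($p{\left(O \right)} = 625 - \left(O \frac{1}{562} + \frac{440}{O}\right) = 625 - \left(\frac{O}{562} + \frac{440}{O}\right) = 625 - \left(\frac{440}{O} + \frac{O}{562}\right) = 625 - \frac{440}{O} - \frac{O}{562}$)
$R{\left(g{\left(-32 \right)} \right)} + p{\left(-1834 \right)} = \frac{-1208 - -32}{5 - -32} - \left(- \frac{176542}{281} - \frac{220}{917}\right) = \frac{-1208 + 32}{5 + 32} + \left(625 - - \frac{220}{917} + \frac{917}{281}\right) = \frac{1}{37} \left(-1176\right) + \left(625 + \frac{220}{917} + \frac{917}{281}\right) = \frac{1}{37} \left(-1176\right) + \frac{161950834}{257677} = - \frac{1176}{37} + \frac{161950834}{257677} = \frac{5689152706}{9534049}$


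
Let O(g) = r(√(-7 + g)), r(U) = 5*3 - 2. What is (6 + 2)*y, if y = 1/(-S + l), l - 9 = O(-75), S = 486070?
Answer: -1/60756 ≈ -1.6459e-5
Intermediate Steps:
r(U) = 13 (r(U) = 15 - 2 = 13)
O(g) = 13
l = 22 (l = 9 + 13 = 22)
y = -1/486048 (y = 1/(-1*486070 + 22) = 1/(-486070 + 22) = 1/(-486048) = -1/486048 ≈ -2.0574e-6)
(6 + 2)*y = (6 + 2)*(-1/486048) = 8*(-1/486048) = -1/60756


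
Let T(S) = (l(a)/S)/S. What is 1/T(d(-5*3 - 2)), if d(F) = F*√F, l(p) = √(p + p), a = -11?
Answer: 4913*I*√22/22 ≈ 1047.5*I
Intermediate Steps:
l(p) = √2*√p (l(p) = √(2*p) = √2*√p)
d(F) = F^(3/2)
T(S) = I*√22/S² (T(S) = ((√2*√(-11))/S)/S = ((√2*(I*√11))/S)/S = ((I*√22)/S)/S = (I*√22/S)/S = I*√22/S²)
1/T(d(-5*3 - 2)) = 1/(I*√22/((-5*3 - 2)^(3/2))²) = 1/(I*√22/((-15 - 2)^(3/2))²) = 1/(I*√22/((-17)^(3/2))²) = 1/(I*√22/(-17*I*√17)²) = 1/(I*√22*(-1/4913)) = 1/(-I*√22/4913) = 4913*I*√22/22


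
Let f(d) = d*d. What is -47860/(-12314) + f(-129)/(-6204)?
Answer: 326263/270908 ≈ 1.2043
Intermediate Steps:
f(d) = d**2
-47860/(-12314) + f(-129)/(-6204) = -47860/(-12314) + (-129)**2/(-6204) = -47860*(-1/12314) + 16641*(-1/6204) = 23930/6157 - 5547/2068 = 326263/270908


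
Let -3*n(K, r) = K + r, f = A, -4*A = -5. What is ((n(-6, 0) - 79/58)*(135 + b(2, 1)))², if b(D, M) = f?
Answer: 406627225/53824 ≈ 7554.8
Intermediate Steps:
A = 5/4 (A = -¼*(-5) = 5/4 ≈ 1.2500)
f = 5/4 ≈ 1.2500
b(D, M) = 5/4
n(K, r) = -K/3 - r/3 (n(K, r) = -(K + r)/3 = -K/3 - r/3)
((n(-6, 0) - 79/58)*(135 + b(2, 1)))² = (((-⅓*(-6) - ⅓*0) - 79/58)*(135 + 5/4))² = (((2 + 0) - 79*1/58)*(545/4))² = ((2 - 79/58)*(545/4))² = ((37/58)*(545/4))² = (20165/232)² = 406627225/53824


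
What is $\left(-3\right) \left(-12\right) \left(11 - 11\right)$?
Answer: $0$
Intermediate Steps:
$\left(-3\right) \left(-12\right) \left(11 - 11\right) = 36 \left(11 - 11\right) = 36 \cdot 0 = 0$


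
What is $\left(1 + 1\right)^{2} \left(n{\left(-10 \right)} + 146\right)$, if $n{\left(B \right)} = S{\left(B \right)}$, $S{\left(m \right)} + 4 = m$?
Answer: $528$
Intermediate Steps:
$S{\left(m \right)} = -4 + m$
$n{\left(B \right)} = -4 + B$
$\left(1 + 1\right)^{2} \left(n{\left(-10 \right)} + 146\right) = \left(1 + 1\right)^{2} \left(\left(-4 - 10\right) + 146\right) = 2^{2} \left(-14 + 146\right) = 4 \cdot 132 = 528$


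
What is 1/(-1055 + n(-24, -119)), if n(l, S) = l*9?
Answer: -1/1271 ≈ -0.00078678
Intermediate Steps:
n(l, S) = 9*l
1/(-1055 + n(-24, -119)) = 1/(-1055 + 9*(-24)) = 1/(-1055 - 216) = 1/(-1271) = -1/1271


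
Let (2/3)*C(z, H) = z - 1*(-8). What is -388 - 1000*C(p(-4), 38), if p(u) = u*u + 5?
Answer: -43888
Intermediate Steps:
p(u) = 5 + u² (p(u) = u² + 5 = 5 + u²)
C(z, H) = 12 + 3*z/2 (C(z, H) = 3*(z - 1*(-8))/2 = 3*(z + 8)/2 = 3*(8 + z)/2 = 12 + 3*z/2)
-388 - 1000*C(p(-4), 38) = -388 - 1000*(12 + 3*(5 + (-4)²)/2) = -388 - 1000*(12 + 3*(5 + 16)/2) = -388 - 1000*(12 + (3/2)*21) = -388 - 1000*(12 + 63/2) = -388 - 1000*87/2 = -388 - 43500 = -43888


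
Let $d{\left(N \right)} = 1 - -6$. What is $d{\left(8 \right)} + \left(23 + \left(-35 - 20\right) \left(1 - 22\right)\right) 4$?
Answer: $4719$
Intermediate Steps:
$d{\left(N \right)} = 7$ ($d{\left(N \right)} = 1 + 6 = 7$)
$d{\left(8 \right)} + \left(23 + \left(-35 - 20\right) \left(1 - 22\right)\right) 4 = 7 + \left(23 + \left(-35 - 20\right) \left(1 - 22\right)\right) 4 = 7 + \left(23 - -1155\right) 4 = 7 + \left(23 + 1155\right) 4 = 7 + 1178 \cdot 4 = 7 + 4712 = 4719$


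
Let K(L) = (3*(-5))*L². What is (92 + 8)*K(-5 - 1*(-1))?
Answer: -24000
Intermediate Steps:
K(L) = -15*L²
(92 + 8)*K(-5 - 1*(-1)) = (92 + 8)*(-15*(-5 - 1*(-1))²) = 100*(-15*(-5 + 1)²) = 100*(-15*(-4)²) = 100*(-15*16) = 100*(-240) = -24000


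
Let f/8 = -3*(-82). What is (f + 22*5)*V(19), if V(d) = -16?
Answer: -33248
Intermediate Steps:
f = 1968 (f = 8*(-3*(-82)) = 8*246 = 1968)
(f + 22*5)*V(19) = (1968 + 22*5)*(-16) = (1968 + 110)*(-16) = 2078*(-16) = -33248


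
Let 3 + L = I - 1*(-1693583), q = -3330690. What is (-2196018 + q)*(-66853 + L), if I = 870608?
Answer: -13802041323180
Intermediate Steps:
L = 2564188 (L = -3 + (870608 - 1*(-1693583)) = -3 + (870608 + 1693583) = -3 + 2564191 = 2564188)
(-2196018 + q)*(-66853 + L) = (-2196018 - 3330690)*(-66853 + 2564188) = -5526708*2497335 = -13802041323180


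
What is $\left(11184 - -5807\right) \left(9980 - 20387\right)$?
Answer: $-176825337$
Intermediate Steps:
$\left(11184 - -5807\right) \left(9980 - 20387\right) = \left(11184 + 5807\right) \left(-10407\right) = 16991 \left(-10407\right) = -176825337$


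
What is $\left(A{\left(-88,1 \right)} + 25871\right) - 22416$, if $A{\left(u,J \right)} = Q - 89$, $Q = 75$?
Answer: $3441$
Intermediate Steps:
$A{\left(u,J \right)} = -14$ ($A{\left(u,J \right)} = 75 - 89 = -14$)
$\left(A{\left(-88,1 \right)} + 25871\right) - 22416 = \left(-14 + 25871\right) - 22416 = 25857 - 22416 = 3441$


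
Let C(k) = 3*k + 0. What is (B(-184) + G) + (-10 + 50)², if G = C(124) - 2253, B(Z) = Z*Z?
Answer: 33575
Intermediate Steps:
C(k) = 3*k
B(Z) = Z²
G = -1881 (G = 3*124 - 2253 = 372 - 2253 = -1881)
(B(-184) + G) + (-10 + 50)² = ((-184)² - 1881) + (-10 + 50)² = (33856 - 1881) + 40² = 31975 + 1600 = 33575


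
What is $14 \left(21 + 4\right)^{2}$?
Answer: $8750$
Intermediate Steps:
$14 \left(21 + 4\right)^{2} = 14 \cdot 25^{2} = 14 \cdot 625 = 8750$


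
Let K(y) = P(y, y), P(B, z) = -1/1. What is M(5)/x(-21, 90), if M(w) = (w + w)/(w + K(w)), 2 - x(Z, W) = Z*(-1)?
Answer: -5/38 ≈ -0.13158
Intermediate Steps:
P(B, z) = -1 (P(B, z) = -1*1 = -1)
K(y) = -1
x(Z, W) = 2 + Z (x(Z, W) = 2 - Z*(-1) = 2 - (-1)*Z = 2 + Z)
M(w) = 2*w/(-1 + w) (M(w) = (w + w)/(w - 1) = (2*w)/(-1 + w) = 2*w/(-1 + w))
M(5)/x(-21, 90) = (2*5/(-1 + 5))/(2 - 21) = (2*5/4)/(-19) = (2*5*(¼))*(-1/19) = (5/2)*(-1/19) = -5/38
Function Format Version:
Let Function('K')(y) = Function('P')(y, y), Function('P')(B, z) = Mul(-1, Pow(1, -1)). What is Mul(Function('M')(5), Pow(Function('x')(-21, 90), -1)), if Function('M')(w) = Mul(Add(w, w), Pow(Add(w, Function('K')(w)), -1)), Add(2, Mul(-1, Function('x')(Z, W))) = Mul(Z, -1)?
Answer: Rational(-5, 38) ≈ -0.13158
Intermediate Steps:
Function('P')(B, z) = -1 (Function('P')(B, z) = Mul(-1, 1) = -1)
Function('K')(y) = -1
Function('x')(Z, W) = Add(2, Z) (Function('x')(Z, W) = Add(2, Mul(-1, Mul(Z, -1))) = Add(2, Mul(-1, Mul(-1, Z))) = Add(2, Z))
Function('M')(w) = Mul(2, w, Pow(Add(-1, w), -1)) (Function('M')(w) = Mul(Add(w, w), Pow(Add(w, -1), -1)) = Mul(Mul(2, w), Pow(Add(-1, w), -1)) = Mul(2, w, Pow(Add(-1, w), -1)))
Mul(Function('M')(5), Pow(Function('x')(-21, 90), -1)) = Mul(Mul(2, 5, Pow(Add(-1, 5), -1)), Pow(Add(2, -21), -1)) = Mul(Mul(2, 5, Pow(4, -1)), Pow(-19, -1)) = Mul(Mul(2, 5, Rational(1, 4)), Rational(-1, 19)) = Mul(Rational(5, 2), Rational(-1, 19)) = Rational(-5, 38)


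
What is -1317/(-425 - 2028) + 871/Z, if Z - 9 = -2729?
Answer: 1445677/6672160 ≈ 0.21667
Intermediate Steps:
Z = -2720 (Z = 9 - 2729 = -2720)
-1317/(-425 - 2028) + 871/Z = -1317/(-425 - 2028) + 871/(-2720) = -1317/(-2453) + 871*(-1/2720) = -1317*(-1/2453) - 871/2720 = 1317/2453 - 871/2720 = 1445677/6672160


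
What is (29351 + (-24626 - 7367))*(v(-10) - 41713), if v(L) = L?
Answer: 110232166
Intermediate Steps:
(29351 + (-24626 - 7367))*(v(-10) - 41713) = (29351 + (-24626 - 7367))*(-10 - 41713) = (29351 - 31993)*(-41723) = -2642*(-41723) = 110232166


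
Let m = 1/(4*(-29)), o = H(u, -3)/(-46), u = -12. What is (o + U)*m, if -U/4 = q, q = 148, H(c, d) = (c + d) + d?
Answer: 13607/2668 ≈ 5.1001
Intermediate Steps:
H(c, d) = c + 2*d
U = -592 (U = -4*148 = -592)
o = 9/23 (o = (-12 + 2*(-3))/(-46) = (-12 - 6)*(-1/46) = -18*(-1/46) = 9/23 ≈ 0.39130)
m = -1/116 (m = 1/(-116) = -1/116 ≈ -0.0086207)
(o + U)*m = (9/23 - 592)*(-1/116) = -13607/23*(-1/116) = 13607/2668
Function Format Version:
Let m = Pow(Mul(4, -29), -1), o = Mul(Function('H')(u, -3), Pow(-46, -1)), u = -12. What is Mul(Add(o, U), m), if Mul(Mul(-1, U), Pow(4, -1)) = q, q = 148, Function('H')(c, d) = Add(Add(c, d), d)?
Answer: Rational(13607, 2668) ≈ 5.1001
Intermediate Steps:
Function('H')(c, d) = Add(c, Mul(2, d))
U = -592 (U = Mul(-4, 148) = -592)
o = Rational(9, 23) (o = Mul(Add(-12, Mul(2, -3)), Pow(-46, -1)) = Mul(Add(-12, -6), Rational(-1, 46)) = Mul(-18, Rational(-1, 46)) = Rational(9, 23) ≈ 0.39130)
m = Rational(-1, 116) (m = Pow(-116, -1) = Rational(-1, 116) ≈ -0.0086207)
Mul(Add(o, U), m) = Mul(Add(Rational(9, 23), -592), Rational(-1, 116)) = Mul(Rational(-13607, 23), Rational(-1, 116)) = Rational(13607, 2668)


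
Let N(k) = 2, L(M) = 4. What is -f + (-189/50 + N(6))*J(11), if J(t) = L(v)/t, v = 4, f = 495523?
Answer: -136269003/275 ≈ -4.9552e+5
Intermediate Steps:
J(t) = 4/t
-f + (-189/50 + N(6))*J(11) = -1*495523 + (-189/50 + 2)*(4/11) = -495523 + (-189*1/50 + 2)*(4*(1/11)) = -495523 + (-189/50 + 2)*(4/11) = -495523 - 89/50*4/11 = -495523 - 178/275 = -136269003/275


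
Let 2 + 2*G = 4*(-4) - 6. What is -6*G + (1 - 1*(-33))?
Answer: 106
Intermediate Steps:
G = -12 (G = -1 + (4*(-4) - 6)/2 = -1 + (-16 - 6)/2 = -1 + (1/2)*(-22) = -1 - 11 = -12)
-6*G + (1 - 1*(-33)) = -6*(-12) + (1 - 1*(-33)) = 72 + (1 + 33) = 72 + 34 = 106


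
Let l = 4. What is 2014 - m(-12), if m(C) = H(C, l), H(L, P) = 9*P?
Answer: 1978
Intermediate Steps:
m(C) = 36 (m(C) = 9*4 = 36)
2014 - m(-12) = 2014 - 1*36 = 2014 - 36 = 1978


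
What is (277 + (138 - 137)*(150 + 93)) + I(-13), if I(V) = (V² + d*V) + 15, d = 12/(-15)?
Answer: 3572/5 ≈ 714.40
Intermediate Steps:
d = -⅘ (d = 12*(-1/15) = -⅘ ≈ -0.80000)
I(V) = 15 + V² - 4*V/5 (I(V) = (V² - 4*V/5) + 15 = 15 + V² - 4*V/5)
(277 + (138 - 137)*(150 + 93)) + I(-13) = (277 + (138 - 137)*(150 + 93)) + (15 + (-13)² - ⅘*(-13)) = (277 + 1*243) + (15 + 169 + 52/5) = (277 + 243) + 972/5 = 520 + 972/5 = 3572/5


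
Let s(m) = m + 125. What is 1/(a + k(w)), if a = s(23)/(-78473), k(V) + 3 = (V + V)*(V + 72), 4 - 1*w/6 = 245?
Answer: 78473/311820705017 ≈ 2.5166e-7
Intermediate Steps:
s(m) = 125 + m
w = -1446 (w = 24 - 6*245 = 24 - 1470 = -1446)
k(V) = -3 + 2*V*(72 + V) (k(V) = -3 + (V + V)*(V + 72) = -3 + (2*V)*(72 + V) = -3 + 2*V*(72 + V))
a = -148/78473 (a = (125 + 23)/(-78473) = 148*(-1/78473) = -148/78473 ≈ -0.0018860)
1/(a + k(w)) = 1/(-148/78473 + (-3 + 2*(-1446)**2 + 144*(-1446))) = 1/(-148/78473 + (-3 + 2*2090916 - 208224)) = 1/(-148/78473 + (-3 + 4181832 - 208224)) = 1/(-148/78473 + 3973605) = 1/(311820705017/78473) = 78473/311820705017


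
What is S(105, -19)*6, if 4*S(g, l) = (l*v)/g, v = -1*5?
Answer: 19/14 ≈ 1.3571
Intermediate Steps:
v = -5
S(g, l) = -5*l/(4*g) (S(g, l) = ((l*(-5))/g)/4 = ((-5*l)/g)/4 = (-5*l/g)/4 = -5*l/(4*g))
S(105, -19)*6 = -5/4*(-19)/105*6 = -5/4*(-19)*1/105*6 = (19/84)*6 = 19/14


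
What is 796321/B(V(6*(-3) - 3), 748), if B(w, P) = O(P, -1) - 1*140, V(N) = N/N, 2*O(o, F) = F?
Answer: -1592642/281 ≈ -5667.8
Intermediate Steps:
O(o, F) = F/2
V(N) = 1
B(w, P) = -281/2 (B(w, P) = (½)*(-1) - 1*140 = -½ - 140 = -281/2)
796321/B(V(6*(-3) - 3), 748) = 796321/(-281/2) = 796321*(-2/281) = -1592642/281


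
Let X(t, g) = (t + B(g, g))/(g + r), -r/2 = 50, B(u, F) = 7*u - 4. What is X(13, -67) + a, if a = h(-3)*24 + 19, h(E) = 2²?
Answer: 19665/167 ≈ 117.75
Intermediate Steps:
B(u, F) = -4 + 7*u
r = -100 (r = -2*50 = -100)
X(t, g) = (-4 + t + 7*g)/(-100 + g) (X(t, g) = (t + (-4 + 7*g))/(g - 100) = (-4 + t + 7*g)/(-100 + g))
h(E) = 4
a = 115 (a = 4*24 + 19 = 96 + 19 = 115)
X(13, -67) + a = (-4 + 13 + 7*(-67))/(-100 - 67) + 115 = (-4 + 13 - 469)/(-167) + 115 = -1/167*(-460) + 115 = 460/167 + 115 = 19665/167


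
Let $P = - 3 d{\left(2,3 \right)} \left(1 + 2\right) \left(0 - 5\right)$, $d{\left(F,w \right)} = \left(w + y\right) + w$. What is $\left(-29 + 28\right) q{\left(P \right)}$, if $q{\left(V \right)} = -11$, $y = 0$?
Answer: $11$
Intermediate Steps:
$d{\left(F,w \right)} = 2 w$ ($d{\left(F,w \right)} = \left(w + 0\right) + w = w + w = 2 w$)
$P = 270$ ($P = - 3 \cdot 2 \cdot 3 \left(1 + 2\right) \left(0 - 5\right) = \left(-3\right) 6 \cdot 3 \left(-5\right) = \left(-18\right) \left(-15\right) = 270$)
$\left(-29 + 28\right) q{\left(P \right)} = \left(-29 + 28\right) \left(-11\right) = \left(-1\right) \left(-11\right) = 11$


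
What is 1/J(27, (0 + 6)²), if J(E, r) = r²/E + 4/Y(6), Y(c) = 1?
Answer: 1/52 ≈ 0.019231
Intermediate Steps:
J(E, r) = 4 + r²/E (J(E, r) = r²/E + 4/1 = r²/E + 4*1 = r²/E + 4 = 4 + r²/E)
1/J(27, (0 + 6)²) = 1/(4 + ((0 + 6)²)²/27) = 1/(4 + (6²)²/27) = 1/(4 + (1/27)*36²) = 1/(4 + (1/27)*1296) = 1/(4 + 48) = 1/52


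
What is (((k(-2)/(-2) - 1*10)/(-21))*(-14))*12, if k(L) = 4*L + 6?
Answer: -72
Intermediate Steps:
k(L) = 6 + 4*L
(((k(-2)/(-2) - 1*10)/(-21))*(-14))*12 = ((((6 + 4*(-2))/(-2) - 1*10)/(-21))*(-14))*12 = ((((6 - 8)*(-1/2) - 10)*(-1/21))*(-14))*12 = (((-2*(-1/2) - 10)*(-1/21))*(-14))*12 = (((1 - 10)*(-1/21))*(-14))*12 = (-9*(-1/21)*(-14))*12 = ((3/7)*(-14))*12 = -6*12 = -72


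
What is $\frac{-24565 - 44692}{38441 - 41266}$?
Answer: $\frac{69257}{2825} \approx 24.516$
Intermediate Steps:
$\frac{-24565 - 44692}{38441 - 41266} = - \frac{69257}{-2825} = \left(-69257\right) \left(- \frac{1}{2825}\right) = \frac{69257}{2825}$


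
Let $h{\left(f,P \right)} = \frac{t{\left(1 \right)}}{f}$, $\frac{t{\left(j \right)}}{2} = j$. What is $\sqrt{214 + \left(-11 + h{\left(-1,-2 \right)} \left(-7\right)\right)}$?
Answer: $\sqrt{217} \approx 14.731$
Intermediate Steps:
$t{\left(j \right)} = 2 j$
$h{\left(f,P \right)} = \frac{2}{f}$ ($h{\left(f,P \right)} = \frac{2 \cdot 1}{f} = \frac{2}{f}$)
$\sqrt{214 + \left(-11 + h{\left(-1,-2 \right)} \left(-7\right)\right)} = \sqrt{214 - \left(11 - \frac{2}{-1} \left(-7\right)\right)} = \sqrt{214 - \left(11 - 2 \left(-1\right) \left(-7\right)\right)} = \sqrt{214 - -3} = \sqrt{214 + \left(-11 + 14\right)} = \sqrt{214 + 3} = \sqrt{217}$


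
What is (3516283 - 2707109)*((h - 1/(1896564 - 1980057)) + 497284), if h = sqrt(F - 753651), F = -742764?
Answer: 33596688441061262/83493 + 809174*I*sqrt(1496415) ≈ 4.0239e+11 + 9.8985e+8*I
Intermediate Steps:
h = I*sqrt(1496415) (h = sqrt(-742764 - 753651) = sqrt(-1496415) = I*sqrt(1496415) ≈ 1223.3*I)
(3516283 - 2707109)*((h - 1/(1896564 - 1980057)) + 497284) = (3516283 - 2707109)*((I*sqrt(1496415) - 1/(1896564 - 1980057)) + 497284) = 809174*((I*sqrt(1496415) - 1/(-83493)) + 497284) = 809174*((I*sqrt(1496415) - 1*(-1/83493)) + 497284) = 809174*((I*sqrt(1496415) + 1/83493) + 497284) = 809174*((1/83493 + I*sqrt(1496415)) + 497284) = 809174*(41519733013/83493 + I*sqrt(1496415)) = 33596688441061262/83493 + 809174*I*sqrt(1496415)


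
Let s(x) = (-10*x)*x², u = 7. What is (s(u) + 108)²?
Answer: 11035684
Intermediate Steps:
s(x) = -10*x³
(s(u) + 108)² = (-10*7³ + 108)² = (-10*343 + 108)² = (-3430 + 108)² = (-3322)² = 11035684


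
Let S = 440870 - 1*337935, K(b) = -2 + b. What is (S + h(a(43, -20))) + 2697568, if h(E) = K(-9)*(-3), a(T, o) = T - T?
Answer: 2800536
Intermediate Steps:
a(T, o) = 0
h(E) = 33 (h(E) = (-2 - 9)*(-3) = -11*(-3) = 33)
S = 102935 (S = 440870 - 337935 = 102935)
(S + h(a(43, -20))) + 2697568 = (102935 + 33) + 2697568 = 102968 + 2697568 = 2800536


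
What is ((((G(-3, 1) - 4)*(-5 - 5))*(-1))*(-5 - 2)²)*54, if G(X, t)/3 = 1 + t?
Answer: 52920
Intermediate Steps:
G(X, t) = 3 + 3*t (G(X, t) = 3*(1 + t) = 3 + 3*t)
((((G(-3, 1) - 4)*(-5 - 5))*(-1))*(-5 - 2)²)*54 = (((((3 + 3*1) - 4)*(-5 - 5))*(-1))*(-5 - 2)²)*54 = (((((3 + 3) - 4)*(-10))*(-1))*(-7)²)*54 = ((((6 - 4)*(-10))*(-1))*49)*54 = (((2*(-10))*(-1))*49)*54 = (-20*(-1)*49)*54 = (20*49)*54 = 980*54 = 52920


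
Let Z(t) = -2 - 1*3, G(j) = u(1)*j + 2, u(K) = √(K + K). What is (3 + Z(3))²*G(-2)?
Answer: 8 - 8*√2 ≈ -3.3137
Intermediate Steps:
u(K) = √2*√K (u(K) = √(2*K) = √2*√K)
G(j) = 2 + j*√2 (G(j) = (√2*√1)*j + 2 = (√2*1)*j + 2 = √2*j + 2 = j*√2 + 2 = 2 + j*√2)
Z(t) = -5 (Z(t) = -2 - 3 = -5)
(3 + Z(3))²*G(-2) = (3 - 5)²*(2 - 2*√2) = (-2)²*(2 - 2*√2) = 4*(2 - 2*√2) = 8 - 8*√2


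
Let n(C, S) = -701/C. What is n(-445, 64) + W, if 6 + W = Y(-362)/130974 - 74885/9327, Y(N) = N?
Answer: -376187594919/30200530645 ≈ -12.456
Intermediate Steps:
W = -952273964/67866361 (W = -6 + (-362/130974 - 74885/9327) = -6 + (-362*1/130974 - 74885*1/9327) = -6 + (-181/65487 - 74885/9327) = -6 - 545075798/67866361 = -952273964/67866361 ≈ -14.032)
n(-445, 64) + W = -701/(-445) - 952273964/67866361 = -701*(-1/445) - 952273964/67866361 = 701/445 - 952273964/67866361 = -376187594919/30200530645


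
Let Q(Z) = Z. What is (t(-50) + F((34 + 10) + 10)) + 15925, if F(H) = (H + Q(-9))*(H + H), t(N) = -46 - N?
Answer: 20789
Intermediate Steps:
F(H) = 2*H*(-9 + H) (F(H) = (H - 9)*(H + H) = (-9 + H)*(2*H) = 2*H*(-9 + H))
(t(-50) + F((34 + 10) + 10)) + 15925 = ((-46 - 1*(-50)) + 2*((34 + 10) + 10)*(-9 + ((34 + 10) + 10))) + 15925 = ((-46 + 50) + 2*(44 + 10)*(-9 + (44 + 10))) + 15925 = (4 + 2*54*(-9 + 54)) + 15925 = (4 + 2*54*45) + 15925 = (4 + 4860) + 15925 = 4864 + 15925 = 20789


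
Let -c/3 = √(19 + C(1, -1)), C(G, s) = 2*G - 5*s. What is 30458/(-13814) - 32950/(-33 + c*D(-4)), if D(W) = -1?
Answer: 499820377/393699 + 6590*√26/57 ≈ 1859.1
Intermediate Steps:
C(G, s) = -5*s + 2*G
c = -3*√26 (c = -3*√(19 + (-5*(-1) + 2*1)) = -3*√(19 + (5 + 2)) = -3*√(19 + 7) = -3*√26 ≈ -15.297)
30458/(-13814) - 32950/(-33 + c*D(-4)) = 30458/(-13814) - 32950/(-33 - 3*√26*(-1)) = 30458*(-1/13814) - 32950/(-33 + 3*√26) = -15229/6907 - 32950/(-33 + 3*√26)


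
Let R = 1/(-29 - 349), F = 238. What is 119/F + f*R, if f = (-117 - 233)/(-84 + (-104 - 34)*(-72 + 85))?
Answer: 12664/25353 ≈ 0.49951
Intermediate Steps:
f = 175/939 (f = -350/(-84 - 138*13) = -350/(-84 - 1794) = -350/(-1878) = -350*(-1/1878) = 175/939 ≈ 0.18637)
R = -1/378 (R = 1/(-378) = -1/378 ≈ -0.0026455)
119/F + f*R = 119/238 + (175/939)*(-1/378) = 119*(1/238) - 25/50706 = ½ - 25/50706 = 12664/25353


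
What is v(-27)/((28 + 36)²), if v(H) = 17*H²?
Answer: 12393/4096 ≈ 3.0256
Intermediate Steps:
v(-27)/((28 + 36)²) = (17*(-27)²)/((28 + 36)²) = (17*729)/(64²) = 12393/4096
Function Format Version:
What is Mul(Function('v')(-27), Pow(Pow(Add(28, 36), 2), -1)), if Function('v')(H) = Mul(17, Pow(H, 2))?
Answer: Rational(12393, 4096) ≈ 3.0256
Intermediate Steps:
Mul(Function('v')(-27), Pow(Pow(Add(28, 36), 2), -1)) = Mul(Mul(17, Pow(-27, 2)), Pow(Pow(Add(28, 36), 2), -1)) = Mul(Mul(17, 729), Pow(Pow(64, 2), -1)) = Mul(12393, Pow(4096, -1)) = Mul(12393, Rational(1, 4096)) = Rational(12393, 4096)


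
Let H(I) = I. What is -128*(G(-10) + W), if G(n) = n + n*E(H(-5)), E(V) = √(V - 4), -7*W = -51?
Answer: 2432/7 + 3840*I ≈ 347.43 + 3840.0*I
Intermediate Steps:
W = 51/7 (W = -⅐*(-51) = 51/7 ≈ 7.2857)
E(V) = √(-4 + V)
G(n) = n + 3*I*n (G(n) = n + n*√(-4 - 5) = n + n*√(-9) = n + n*(3*I) = n + 3*I*n)
-128*(G(-10) + W) = -128*(-10*(1 + 3*I) + 51/7) = -128*((-10 - 30*I) + 51/7) = -128*(-19/7 - 30*I) = 2432/7 + 3840*I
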